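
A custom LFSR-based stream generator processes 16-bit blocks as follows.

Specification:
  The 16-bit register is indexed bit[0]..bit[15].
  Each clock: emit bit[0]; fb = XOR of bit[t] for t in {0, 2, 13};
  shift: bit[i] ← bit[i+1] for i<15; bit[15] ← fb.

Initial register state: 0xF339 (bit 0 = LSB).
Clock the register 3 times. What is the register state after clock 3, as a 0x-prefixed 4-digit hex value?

reg_0 = 0xF339
clock 1: out=1, reg = 0x799C
clock 2: out=0, reg = 0x3CCE
clock 3: out=0, reg = 0x1E67

0x1E67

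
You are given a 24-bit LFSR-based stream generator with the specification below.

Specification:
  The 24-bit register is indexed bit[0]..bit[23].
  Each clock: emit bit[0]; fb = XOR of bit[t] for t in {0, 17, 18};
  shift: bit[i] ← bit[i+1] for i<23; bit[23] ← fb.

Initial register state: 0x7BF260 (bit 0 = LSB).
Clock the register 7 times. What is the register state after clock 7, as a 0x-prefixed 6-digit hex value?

reg_0 = 0x7BF260
clock 1: out=0, reg = 0xBDF930
clock 2: out=0, reg = 0xDEFC98
clock 3: out=0, reg = 0x6F7E4C
clock 4: out=0, reg = 0x37BF26
clock 5: out=0, reg = 0x1BDF93
clock 6: out=1, reg = 0x0DEFC9
clock 7: out=1, reg = 0x06F7E4

0x06F7E4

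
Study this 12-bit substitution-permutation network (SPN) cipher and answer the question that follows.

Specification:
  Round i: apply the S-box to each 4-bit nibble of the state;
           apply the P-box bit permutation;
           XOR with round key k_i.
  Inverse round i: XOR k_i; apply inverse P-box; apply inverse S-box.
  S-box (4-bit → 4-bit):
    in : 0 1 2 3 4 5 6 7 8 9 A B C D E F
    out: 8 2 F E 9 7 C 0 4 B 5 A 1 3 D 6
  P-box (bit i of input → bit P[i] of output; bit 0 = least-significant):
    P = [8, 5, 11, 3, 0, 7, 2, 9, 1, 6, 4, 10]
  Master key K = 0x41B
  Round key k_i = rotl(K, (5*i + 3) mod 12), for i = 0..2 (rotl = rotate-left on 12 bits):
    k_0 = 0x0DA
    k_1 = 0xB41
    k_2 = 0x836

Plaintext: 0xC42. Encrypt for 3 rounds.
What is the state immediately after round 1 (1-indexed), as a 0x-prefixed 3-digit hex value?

s_0 = plaintext = 0xC42
s_1 = Round(s_0, k_0) = 0xBF1
s_2 = Round(s_1, k_1) = 0xFA5
s_3 = Round(s_2, k_2) = 0x143

0xBF1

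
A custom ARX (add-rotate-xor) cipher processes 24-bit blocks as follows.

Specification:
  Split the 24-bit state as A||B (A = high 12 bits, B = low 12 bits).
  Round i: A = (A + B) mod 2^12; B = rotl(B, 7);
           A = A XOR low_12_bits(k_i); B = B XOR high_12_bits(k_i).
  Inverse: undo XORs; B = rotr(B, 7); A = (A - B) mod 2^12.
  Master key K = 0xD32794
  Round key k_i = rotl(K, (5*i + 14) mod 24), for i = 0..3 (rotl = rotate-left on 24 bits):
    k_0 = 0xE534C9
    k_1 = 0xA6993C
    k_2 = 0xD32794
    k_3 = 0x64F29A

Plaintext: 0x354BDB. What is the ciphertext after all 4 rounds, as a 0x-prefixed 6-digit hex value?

0xE3FCF1

s_0 = plaintext = 0x354BDB
s_1 = Round(s_0, k_0) = 0xBE638D
s_2 = Round(s_1, k_1) = 0x64FCF5
s_3 = Round(s_2, k_2) = 0x4D07D5
s_4 = Round(s_3, k_3) = 0xE3FCF1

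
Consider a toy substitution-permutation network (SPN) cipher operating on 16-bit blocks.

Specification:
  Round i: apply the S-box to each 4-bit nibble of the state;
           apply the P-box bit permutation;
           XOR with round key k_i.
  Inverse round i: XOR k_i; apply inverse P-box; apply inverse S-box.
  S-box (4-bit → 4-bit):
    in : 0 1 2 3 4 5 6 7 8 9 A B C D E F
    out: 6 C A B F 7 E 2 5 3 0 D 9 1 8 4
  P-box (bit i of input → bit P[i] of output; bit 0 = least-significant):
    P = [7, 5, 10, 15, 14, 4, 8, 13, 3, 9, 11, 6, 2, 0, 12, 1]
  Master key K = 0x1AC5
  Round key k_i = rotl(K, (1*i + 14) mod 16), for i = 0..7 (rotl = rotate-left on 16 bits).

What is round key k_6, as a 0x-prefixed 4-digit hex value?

K = 0x1AC5
k_0 = rotl(K, (1*0+14) mod 16) = rotl(K, 14) = 0x46B1
k_1 = rotl(K, (1*1+14) mod 16) = rotl(K, 15) = 0x8D62
k_2 = rotl(K, (1*2+14) mod 16) = rotl(K, 0) = 0x1AC5
k_3 = rotl(K, (1*3+14) mod 16) = rotl(K, 1) = 0x358A
k_4 = rotl(K, (1*4+14) mod 16) = rotl(K, 2) = 0x6B14
k_5 = rotl(K, (1*5+14) mod 16) = rotl(K, 3) = 0xD628
k_6 = rotl(K, (1*6+14) mod 16) = rotl(K, 4) = 0xAC51

0xAC51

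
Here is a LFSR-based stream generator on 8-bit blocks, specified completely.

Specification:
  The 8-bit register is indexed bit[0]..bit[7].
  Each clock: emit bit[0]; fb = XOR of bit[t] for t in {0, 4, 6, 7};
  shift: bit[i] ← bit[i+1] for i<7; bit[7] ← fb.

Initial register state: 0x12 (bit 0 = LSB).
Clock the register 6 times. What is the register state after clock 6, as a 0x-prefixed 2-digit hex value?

reg_0 = 0x12
clock 1: out=0, reg = 0x89
clock 2: out=1, reg = 0x44
clock 3: out=0, reg = 0xA2
clock 4: out=0, reg = 0xD1
clock 5: out=1, reg = 0x68
clock 6: out=0, reg = 0xB4

0xB4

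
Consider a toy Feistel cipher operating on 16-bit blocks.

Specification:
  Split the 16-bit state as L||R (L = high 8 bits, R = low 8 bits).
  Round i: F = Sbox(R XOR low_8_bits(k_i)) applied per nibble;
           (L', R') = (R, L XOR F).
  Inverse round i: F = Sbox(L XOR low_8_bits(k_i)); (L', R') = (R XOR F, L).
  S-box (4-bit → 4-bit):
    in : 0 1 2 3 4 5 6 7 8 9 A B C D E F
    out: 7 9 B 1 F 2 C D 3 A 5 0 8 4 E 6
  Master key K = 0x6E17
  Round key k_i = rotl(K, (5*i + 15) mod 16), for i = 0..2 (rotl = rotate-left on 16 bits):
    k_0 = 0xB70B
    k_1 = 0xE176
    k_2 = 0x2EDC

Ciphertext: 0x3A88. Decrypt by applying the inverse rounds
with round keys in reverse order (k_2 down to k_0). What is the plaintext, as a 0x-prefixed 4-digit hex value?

0x31A1

s_0 = ciphertext = 0x3A88
s_1 = InvRound(s_0, k_2) = 0x643A
s_2 = InvRound(s_1, k_1) = 0xA164
s_3 = InvRound(s_2, k_0) = 0x31A1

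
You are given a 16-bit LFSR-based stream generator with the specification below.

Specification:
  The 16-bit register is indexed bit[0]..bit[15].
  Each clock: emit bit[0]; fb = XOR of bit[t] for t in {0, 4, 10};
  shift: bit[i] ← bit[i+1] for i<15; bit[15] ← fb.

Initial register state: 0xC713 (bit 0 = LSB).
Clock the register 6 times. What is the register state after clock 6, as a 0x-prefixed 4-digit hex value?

0x4F1C

reg_0 = 0xC713
clock 1: out=1, reg = 0xE389
clock 2: out=1, reg = 0xF1C4
clock 3: out=0, reg = 0x78E2
clock 4: out=0, reg = 0x3C71
clock 5: out=1, reg = 0x9E38
clock 6: out=0, reg = 0x4F1C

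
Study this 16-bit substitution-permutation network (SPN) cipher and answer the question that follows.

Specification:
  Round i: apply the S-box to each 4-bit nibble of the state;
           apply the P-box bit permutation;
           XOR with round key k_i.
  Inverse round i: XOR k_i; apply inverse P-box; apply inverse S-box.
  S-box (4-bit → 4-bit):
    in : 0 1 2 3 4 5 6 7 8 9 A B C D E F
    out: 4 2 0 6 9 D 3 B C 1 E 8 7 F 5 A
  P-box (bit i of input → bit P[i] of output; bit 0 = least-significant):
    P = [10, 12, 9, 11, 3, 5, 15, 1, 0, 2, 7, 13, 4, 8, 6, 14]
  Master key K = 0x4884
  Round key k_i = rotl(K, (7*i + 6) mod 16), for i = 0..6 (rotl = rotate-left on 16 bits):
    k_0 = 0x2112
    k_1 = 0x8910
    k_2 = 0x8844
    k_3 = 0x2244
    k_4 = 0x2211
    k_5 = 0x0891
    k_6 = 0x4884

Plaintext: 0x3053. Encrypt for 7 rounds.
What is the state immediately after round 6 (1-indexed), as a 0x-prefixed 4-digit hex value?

s_0 = plaintext = 0x3053
s_1 = Round(s_0, k_0) = 0xB2D8
s_2 = Round(s_1, k_1) = 0x433A
s_3 = Round(s_2, k_2) = 0x52F0
s_4 = Round(s_3, k_3) = 0x6036
s_5 = Round(s_4, k_4) = 0xB7A1
s_6 = Round(s_5, k_5) = 0xF8B6
s_7 = Round(s_6, k_6) = 0x3D06

0xF8B6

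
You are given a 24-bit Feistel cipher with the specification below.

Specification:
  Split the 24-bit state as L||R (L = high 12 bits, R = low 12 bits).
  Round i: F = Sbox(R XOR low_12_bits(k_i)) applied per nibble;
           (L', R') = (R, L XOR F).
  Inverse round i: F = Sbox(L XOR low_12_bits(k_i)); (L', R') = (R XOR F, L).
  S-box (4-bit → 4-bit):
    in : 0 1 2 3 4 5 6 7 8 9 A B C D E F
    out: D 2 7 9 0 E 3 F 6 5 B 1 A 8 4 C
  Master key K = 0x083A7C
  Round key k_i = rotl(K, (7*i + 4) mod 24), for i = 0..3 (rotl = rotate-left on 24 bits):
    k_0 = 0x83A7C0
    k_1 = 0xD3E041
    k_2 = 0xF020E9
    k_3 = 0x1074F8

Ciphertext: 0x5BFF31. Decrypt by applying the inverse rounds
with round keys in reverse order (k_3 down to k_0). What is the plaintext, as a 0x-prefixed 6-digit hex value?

0xAEA5CC

s_0 = ciphertext = 0x5BFF31
s_1 = InvRound(s_0, k_3) = 0xD3E5BF
s_2 = InvRound(s_1, k_2) = 0xD30D3E
s_3 = InvRound(s_2, k_1) = 0x5CCD30
s_4 = InvRound(s_3, k_0) = 0xAEA5CC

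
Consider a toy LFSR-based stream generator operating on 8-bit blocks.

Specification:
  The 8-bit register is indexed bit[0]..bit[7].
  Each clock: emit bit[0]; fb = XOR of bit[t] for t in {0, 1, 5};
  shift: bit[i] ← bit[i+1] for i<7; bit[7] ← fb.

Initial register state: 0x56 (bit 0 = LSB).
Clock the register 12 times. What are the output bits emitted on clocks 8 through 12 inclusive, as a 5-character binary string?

reg_0 = 0x56
clock 1: out=0, reg = 0xAB
clock 2: out=1, reg = 0xD5
clock 3: out=1, reg = 0xEA
clock 4: out=0, reg = 0x75
clock 5: out=1, reg = 0x3A
clock 6: out=0, reg = 0x1D
clock 7: out=1, reg = 0x8E
clock 8: out=0, reg = 0xC7
clock 9: out=1, reg = 0x63
clock 10: out=1, reg = 0xB1
clock 11: out=1, reg = 0x58
clock 12: out=0, reg = 0x2C

01110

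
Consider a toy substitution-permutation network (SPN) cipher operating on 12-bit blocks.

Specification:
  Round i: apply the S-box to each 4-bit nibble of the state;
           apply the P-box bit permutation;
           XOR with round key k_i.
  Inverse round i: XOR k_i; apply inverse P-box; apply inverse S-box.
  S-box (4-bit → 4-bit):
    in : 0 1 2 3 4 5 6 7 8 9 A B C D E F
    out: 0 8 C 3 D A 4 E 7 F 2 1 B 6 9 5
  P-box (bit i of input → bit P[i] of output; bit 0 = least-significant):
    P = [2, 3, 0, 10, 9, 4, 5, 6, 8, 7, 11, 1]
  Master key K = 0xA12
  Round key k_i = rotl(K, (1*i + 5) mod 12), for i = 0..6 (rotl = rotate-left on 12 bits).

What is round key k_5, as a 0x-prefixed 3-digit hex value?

0xA84

K = 0xA12
k_0 = rotl(K, (1*0+5) mod 12) = rotl(K, 5) = 0x254
k_1 = rotl(K, (1*1+5) mod 12) = rotl(K, 6) = 0x4A8
k_2 = rotl(K, (1*2+5) mod 12) = rotl(K, 7) = 0x950
k_3 = rotl(K, (1*3+5) mod 12) = rotl(K, 8) = 0x2A1
k_4 = rotl(K, (1*4+5) mod 12) = rotl(K, 9) = 0x542
k_5 = rotl(K, (1*5+5) mod 12) = rotl(K, 10) = 0xA84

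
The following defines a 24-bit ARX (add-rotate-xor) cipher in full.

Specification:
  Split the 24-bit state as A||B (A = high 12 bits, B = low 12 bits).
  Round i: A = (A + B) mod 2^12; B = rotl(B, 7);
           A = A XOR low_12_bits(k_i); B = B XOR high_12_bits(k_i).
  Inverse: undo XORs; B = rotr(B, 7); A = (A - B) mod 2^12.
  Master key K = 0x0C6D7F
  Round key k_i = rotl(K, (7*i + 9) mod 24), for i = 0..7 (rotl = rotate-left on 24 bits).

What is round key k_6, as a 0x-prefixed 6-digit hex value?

K = 0x0C6D7F
k_0 = rotl(K, (7*0+9) mod 24) = rotl(K, 9) = 0xDAFE18
k_1 = rotl(K, (7*1+9) mod 24) = rotl(K, 16) = 0x7F0C6D
k_2 = rotl(K, (7*2+9) mod 24) = rotl(K, 23) = 0x8636BF
k_3 = rotl(K, (7*3+9) mod 24) = rotl(K, 6) = 0x1B5FC3
k_4 = rotl(K, (7*4+9) mod 24) = rotl(K, 13) = 0xAFE18D
k_5 = rotl(K, (7*5+9) mod 24) = rotl(K, 20) = 0xF0C6D7
k_6 = rotl(K, (7*6+9) mod 24) = rotl(K, 3) = 0x636BF8

0x636BF8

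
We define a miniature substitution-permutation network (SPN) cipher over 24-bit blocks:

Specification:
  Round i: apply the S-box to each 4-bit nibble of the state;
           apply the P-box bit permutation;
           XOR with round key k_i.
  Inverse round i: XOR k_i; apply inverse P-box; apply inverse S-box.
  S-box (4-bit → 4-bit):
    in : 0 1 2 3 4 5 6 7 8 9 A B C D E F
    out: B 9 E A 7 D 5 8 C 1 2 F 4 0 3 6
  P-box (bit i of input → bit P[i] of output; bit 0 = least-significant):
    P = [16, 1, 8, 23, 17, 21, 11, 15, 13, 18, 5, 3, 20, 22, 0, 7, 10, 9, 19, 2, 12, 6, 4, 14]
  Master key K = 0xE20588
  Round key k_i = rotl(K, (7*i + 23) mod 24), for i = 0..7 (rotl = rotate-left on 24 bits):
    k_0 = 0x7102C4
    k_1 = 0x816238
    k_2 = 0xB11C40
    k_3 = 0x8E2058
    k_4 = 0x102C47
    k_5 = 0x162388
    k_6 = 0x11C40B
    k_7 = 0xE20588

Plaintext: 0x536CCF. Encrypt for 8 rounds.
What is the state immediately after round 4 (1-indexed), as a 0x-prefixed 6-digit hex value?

s_0 = plaintext = 0x536CCF
s_1 = Round(s_0, k_0) = 0x6159F3
s_2 = Round(s_1, k_1) = 0x315EAF
s_3 = Round(s_2, k_2) = 0x857987
s_4 = Round(s_3, k_3) = 0x06CCCC
s_5 = Round(s_4, k_4) = 0x187126
s_6 = Round(s_5, k_5) = 0x3FDA04
s_7 = Round(s_6, k_6) = 0x3E0749
s_8 = Round(s_7, k_7) = 0x914B40

0x06CCCC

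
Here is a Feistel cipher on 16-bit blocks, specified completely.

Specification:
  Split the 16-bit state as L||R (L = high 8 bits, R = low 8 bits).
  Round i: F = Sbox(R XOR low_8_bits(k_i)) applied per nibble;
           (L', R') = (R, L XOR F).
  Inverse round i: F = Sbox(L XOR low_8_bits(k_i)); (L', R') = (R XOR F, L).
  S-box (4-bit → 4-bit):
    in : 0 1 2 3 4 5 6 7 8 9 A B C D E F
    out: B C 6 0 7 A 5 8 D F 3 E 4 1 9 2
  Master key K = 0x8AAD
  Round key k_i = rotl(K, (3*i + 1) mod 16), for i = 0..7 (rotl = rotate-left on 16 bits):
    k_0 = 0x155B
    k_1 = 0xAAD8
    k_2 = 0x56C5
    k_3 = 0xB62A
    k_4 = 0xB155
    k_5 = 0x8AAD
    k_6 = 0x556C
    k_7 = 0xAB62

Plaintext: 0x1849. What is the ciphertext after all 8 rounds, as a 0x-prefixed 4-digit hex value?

0xD602

s_0 = plaintext = 0x1849
s_1 = Round(s_0, k_0) = 0x49DE
s_2 = Round(s_1, k_1) = 0xDEFC
s_3 = Round(s_2, k_2) = 0xFCD1
s_4 = Round(s_3, k_3) = 0xD1D2
s_5 = Round(s_4, k_4) = 0xD209
s_6 = Round(s_5, k_5) = 0x09E5
s_7 = Round(s_6, k_6) = 0xE5D6
s_8 = Round(s_7, k_7) = 0xD602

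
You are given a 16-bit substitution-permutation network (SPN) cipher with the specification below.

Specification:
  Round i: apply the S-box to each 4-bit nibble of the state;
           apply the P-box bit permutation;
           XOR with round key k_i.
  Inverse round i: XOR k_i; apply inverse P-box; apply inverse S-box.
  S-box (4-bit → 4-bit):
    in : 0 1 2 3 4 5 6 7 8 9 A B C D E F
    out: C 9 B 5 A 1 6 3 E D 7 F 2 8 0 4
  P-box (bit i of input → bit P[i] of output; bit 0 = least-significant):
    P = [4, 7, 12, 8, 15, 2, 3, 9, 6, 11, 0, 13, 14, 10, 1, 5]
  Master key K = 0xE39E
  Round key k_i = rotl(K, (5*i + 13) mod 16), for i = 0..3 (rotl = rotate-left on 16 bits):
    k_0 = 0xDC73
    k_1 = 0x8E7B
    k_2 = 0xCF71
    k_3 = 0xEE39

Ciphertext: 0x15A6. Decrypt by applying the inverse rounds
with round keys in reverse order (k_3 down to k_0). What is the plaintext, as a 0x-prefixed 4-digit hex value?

s_0 = ciphertext = 0x15A6
s_1 = InvRound(s_0, k_3) = 0x38BB
s_2 = InvRound(s_1, k_2) = 0xA198
s_3 = InvRound(s_2, k_1) = 0x8BD4
s_4 = InvRound(s_3, k_0) = 0xBF48

0xBF48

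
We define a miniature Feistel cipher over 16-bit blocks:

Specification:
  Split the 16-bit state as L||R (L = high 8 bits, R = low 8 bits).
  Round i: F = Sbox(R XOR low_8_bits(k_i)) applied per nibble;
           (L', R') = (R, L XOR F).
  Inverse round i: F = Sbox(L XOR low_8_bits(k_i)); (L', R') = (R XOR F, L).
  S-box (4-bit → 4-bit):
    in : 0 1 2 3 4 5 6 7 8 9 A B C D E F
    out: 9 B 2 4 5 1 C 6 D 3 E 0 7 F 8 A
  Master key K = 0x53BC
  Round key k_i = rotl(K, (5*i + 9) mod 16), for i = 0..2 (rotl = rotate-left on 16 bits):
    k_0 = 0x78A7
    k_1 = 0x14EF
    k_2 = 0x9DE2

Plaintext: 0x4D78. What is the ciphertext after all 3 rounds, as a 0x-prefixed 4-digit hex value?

s_0 = plaintext = 0x4D78
s_1 = Round(s_0, k_0) = 0x78B7
s_2 = Round(s_1, k_1) = 0xB765
s_3 = Round(s_2, k_2) = 0x6561

0x6561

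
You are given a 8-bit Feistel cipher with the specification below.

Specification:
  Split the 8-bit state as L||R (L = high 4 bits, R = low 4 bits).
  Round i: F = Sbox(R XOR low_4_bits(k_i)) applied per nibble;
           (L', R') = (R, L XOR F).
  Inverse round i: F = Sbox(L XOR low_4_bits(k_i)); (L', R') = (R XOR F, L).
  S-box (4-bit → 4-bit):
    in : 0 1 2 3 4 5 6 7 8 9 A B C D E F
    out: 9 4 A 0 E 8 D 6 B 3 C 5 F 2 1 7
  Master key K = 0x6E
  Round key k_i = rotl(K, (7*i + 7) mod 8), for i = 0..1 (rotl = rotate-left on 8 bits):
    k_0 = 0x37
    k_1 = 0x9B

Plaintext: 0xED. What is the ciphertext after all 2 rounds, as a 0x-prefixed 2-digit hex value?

s_0 = plaintext = 0xED
s_1 = Round(s_0, k_0) = 0xD2
s_2 = Round(s_1, k_1) = 0x2E

0x2E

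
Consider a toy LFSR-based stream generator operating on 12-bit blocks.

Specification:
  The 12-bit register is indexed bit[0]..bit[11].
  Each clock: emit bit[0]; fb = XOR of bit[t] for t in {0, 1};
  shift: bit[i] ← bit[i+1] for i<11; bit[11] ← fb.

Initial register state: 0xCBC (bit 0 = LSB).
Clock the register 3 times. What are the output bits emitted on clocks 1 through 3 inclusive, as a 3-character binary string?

001

reg_0 = 0xCBC
clock 1: out=0, reg = 0x65E
clock 2: out=0, reg = 0xB2F
clock 3: out=1, reg = 0x597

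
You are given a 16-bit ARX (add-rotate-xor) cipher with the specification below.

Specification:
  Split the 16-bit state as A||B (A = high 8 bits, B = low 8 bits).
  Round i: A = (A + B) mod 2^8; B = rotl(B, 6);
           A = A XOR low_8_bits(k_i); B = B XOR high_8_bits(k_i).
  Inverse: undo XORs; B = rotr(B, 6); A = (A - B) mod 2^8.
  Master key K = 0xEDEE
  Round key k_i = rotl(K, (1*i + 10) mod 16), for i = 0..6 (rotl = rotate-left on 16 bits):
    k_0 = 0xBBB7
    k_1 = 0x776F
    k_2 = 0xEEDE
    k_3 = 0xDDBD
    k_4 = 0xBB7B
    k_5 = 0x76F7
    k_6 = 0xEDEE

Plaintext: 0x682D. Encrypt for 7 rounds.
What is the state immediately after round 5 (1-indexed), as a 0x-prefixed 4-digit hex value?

s_0 = plaintext = 0x682D
s_1 = Round(s_0, k_0) = 0x22F0
s_2 = Round(s_1, k_1) = 0x7D4B
s_3 = Round(s_2, k_2) = 0x163C
s_4 = Round(s_3, k_3) = 0xEFD2
s_5 = Round(s_4, k_4) = 0xBA0F
s_6 = Round(s_5, k_5) = 0x3EB5
s_7 = Round(s_6, k_6) = 0x1D80

0xBA0F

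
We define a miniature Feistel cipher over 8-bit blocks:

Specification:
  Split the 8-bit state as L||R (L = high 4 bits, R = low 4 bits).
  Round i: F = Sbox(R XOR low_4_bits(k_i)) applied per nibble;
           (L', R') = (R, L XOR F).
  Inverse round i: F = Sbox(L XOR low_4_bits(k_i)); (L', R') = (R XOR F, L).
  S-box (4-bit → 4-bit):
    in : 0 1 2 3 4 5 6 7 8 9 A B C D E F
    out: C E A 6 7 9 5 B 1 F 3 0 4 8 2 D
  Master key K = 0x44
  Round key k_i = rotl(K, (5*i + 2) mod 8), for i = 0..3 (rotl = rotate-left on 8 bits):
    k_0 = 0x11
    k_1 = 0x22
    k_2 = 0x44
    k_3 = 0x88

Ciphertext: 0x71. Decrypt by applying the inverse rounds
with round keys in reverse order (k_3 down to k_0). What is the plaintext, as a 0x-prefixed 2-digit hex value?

0x5B

s_0 = ciphertext = 0x71
s_1 = InvRound(s_0, k_3) = 0xC7
s_2 = InvRound(s_1, k_2) = 0x6C
s_3 = InvRound(s_2, k_1) = 0xB6
s_4 = InvRound(s_3, k_0) = 0x5B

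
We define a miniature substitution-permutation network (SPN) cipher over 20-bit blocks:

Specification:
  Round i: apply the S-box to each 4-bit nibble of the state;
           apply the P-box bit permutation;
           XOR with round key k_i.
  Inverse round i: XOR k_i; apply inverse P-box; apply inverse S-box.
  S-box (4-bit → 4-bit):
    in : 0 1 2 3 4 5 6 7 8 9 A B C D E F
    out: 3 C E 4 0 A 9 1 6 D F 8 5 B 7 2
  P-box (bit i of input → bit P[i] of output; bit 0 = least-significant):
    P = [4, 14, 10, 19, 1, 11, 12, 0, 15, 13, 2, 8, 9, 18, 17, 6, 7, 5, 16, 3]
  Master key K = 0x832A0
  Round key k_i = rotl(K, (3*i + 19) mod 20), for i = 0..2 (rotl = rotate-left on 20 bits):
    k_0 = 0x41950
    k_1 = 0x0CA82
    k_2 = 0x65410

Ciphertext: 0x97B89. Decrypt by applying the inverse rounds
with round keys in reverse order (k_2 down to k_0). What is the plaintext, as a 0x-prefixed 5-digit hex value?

0x9FF22

s_0 = ciphertext = 0x97B89
s_1 = InvRound(s_0, k_2) = 0x9E559
s_2 = InvRound(s_1, k_1) = 0x965D9
s_3 = InvRound(s_2, k_0) = 0x9FF22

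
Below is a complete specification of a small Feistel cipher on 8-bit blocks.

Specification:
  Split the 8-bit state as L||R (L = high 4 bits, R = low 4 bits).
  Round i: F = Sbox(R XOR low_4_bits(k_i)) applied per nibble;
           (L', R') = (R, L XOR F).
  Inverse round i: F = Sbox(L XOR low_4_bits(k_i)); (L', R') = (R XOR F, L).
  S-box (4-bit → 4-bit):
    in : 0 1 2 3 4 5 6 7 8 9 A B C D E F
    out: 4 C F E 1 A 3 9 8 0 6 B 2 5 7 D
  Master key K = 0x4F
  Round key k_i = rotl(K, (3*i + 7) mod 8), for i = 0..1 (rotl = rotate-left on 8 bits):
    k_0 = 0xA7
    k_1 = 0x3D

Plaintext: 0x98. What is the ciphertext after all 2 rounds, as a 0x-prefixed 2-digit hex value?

s_0 = plaintext = 0x98
s_1 = Round(s_0, k_0) = 0x84
s_2 = Round(s_1, k_1) = 0x48

0x48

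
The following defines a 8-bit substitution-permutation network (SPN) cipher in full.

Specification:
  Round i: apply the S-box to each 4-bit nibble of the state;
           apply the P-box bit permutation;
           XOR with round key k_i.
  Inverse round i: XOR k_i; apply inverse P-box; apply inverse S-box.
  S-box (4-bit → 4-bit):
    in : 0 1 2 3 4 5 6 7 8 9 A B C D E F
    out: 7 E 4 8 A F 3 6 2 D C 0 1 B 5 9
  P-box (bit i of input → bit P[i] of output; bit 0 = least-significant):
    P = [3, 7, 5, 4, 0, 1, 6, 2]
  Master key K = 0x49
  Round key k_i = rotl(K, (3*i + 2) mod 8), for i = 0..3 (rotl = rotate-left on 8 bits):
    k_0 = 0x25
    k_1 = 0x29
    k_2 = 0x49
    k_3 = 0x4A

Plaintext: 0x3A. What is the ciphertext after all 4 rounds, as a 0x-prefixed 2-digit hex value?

0x85

s_0 = plaintext = 0x3A
s_1 = Round(s_0, k_0) = 0x11
s_2 = Round(s_1, k_1) = 0xDF
s_3 = Round(s_2, k_2) = 0x56
s_4 = Round(s_3, k_3) = 0x85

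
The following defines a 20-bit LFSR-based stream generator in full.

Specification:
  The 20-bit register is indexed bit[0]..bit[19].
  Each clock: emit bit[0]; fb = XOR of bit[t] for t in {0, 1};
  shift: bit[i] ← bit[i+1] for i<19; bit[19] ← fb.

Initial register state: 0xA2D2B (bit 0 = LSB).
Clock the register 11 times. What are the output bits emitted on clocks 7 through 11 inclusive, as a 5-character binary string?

00101

reg_0 = 0xA2D2B
clock 1: out=1, reg = 0x51695
clock 2: out=1, reg = 0xA8B4A
clock 3: out=0, reg = 0xD45A5
clock 4: out=1, reg = 0xEA2D2
clock 5: out=0, reg = 0xF5169
clock 6: out=1, reg = 0xFA8B4
clock 7: out=0, reg = 0x7D45A
clock 8: out=0, reg = 0xBEA2D
clock 9: out=1, reg = 0xDF516
clock 10: out=0, reg = 0xEFA8B
clock 11: out=1, reg = 0x77D45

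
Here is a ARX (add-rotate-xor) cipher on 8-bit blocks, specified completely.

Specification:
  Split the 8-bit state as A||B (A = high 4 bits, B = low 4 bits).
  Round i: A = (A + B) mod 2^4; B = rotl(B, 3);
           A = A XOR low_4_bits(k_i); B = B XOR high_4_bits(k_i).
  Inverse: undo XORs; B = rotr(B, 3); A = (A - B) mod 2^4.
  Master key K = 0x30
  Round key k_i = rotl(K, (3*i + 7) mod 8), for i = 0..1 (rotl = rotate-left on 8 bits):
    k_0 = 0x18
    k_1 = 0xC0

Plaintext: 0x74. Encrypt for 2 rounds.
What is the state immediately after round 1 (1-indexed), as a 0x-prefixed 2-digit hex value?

s_0 = plaintext = 0x74
s_1 = Round(s_0, k_0) = 0x33
s_2 = Round(s_1, k_1) = 0x65

0x33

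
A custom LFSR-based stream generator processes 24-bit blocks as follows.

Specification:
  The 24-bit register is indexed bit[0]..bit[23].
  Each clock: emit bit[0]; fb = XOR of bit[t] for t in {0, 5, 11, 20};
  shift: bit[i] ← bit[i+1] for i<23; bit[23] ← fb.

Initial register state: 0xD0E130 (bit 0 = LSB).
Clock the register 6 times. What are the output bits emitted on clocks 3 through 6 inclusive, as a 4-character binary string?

0011

reg_0 = 0xD0E130
clock 1: out=0, reg = 0x687098
clock 2: out=0, reg = 0x34384C
clock 3: out=0, reg = 0x1A1C26
clock 4: out=0, reg = 0x8D0E13
clock 5: out=1, reg = 0x468709
clock 6: out=1, reg = 0xA34384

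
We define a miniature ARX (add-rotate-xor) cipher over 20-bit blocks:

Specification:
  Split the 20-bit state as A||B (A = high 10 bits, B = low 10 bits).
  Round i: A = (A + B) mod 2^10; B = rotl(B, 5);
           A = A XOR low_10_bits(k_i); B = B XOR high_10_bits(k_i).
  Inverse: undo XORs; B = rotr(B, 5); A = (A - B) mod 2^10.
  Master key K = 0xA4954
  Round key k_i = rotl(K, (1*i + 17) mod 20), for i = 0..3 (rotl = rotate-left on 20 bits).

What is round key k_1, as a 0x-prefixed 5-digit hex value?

K = 0xA4954
k_0 = rotl(K, (1*0+17) mod 20) = rotl(K, 17) = 0x9492A
k_1 = rotl(K, (1*1+17) mod 20) = rotl(K, 18) = 0x29255

0x29255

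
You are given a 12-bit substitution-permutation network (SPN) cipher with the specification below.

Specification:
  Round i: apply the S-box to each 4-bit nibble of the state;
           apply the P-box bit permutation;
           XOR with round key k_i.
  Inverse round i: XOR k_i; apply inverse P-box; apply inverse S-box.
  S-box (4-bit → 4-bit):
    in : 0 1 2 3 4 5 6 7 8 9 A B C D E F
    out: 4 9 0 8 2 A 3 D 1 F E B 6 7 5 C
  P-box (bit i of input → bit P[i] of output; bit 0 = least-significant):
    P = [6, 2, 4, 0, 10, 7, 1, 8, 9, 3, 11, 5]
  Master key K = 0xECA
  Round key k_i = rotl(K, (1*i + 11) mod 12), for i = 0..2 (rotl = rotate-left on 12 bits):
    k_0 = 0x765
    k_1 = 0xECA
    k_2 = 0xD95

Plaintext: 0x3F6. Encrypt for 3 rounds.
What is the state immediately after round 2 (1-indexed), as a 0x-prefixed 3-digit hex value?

0xCC1

s_0 = plaintext = 0x3F6
s_1 = Round(s_0, k_0) = 0x603
s_2 = Round(s_1, k_1) = 0xCC1
s_3 = Round(s_2, k_2) = 0x55E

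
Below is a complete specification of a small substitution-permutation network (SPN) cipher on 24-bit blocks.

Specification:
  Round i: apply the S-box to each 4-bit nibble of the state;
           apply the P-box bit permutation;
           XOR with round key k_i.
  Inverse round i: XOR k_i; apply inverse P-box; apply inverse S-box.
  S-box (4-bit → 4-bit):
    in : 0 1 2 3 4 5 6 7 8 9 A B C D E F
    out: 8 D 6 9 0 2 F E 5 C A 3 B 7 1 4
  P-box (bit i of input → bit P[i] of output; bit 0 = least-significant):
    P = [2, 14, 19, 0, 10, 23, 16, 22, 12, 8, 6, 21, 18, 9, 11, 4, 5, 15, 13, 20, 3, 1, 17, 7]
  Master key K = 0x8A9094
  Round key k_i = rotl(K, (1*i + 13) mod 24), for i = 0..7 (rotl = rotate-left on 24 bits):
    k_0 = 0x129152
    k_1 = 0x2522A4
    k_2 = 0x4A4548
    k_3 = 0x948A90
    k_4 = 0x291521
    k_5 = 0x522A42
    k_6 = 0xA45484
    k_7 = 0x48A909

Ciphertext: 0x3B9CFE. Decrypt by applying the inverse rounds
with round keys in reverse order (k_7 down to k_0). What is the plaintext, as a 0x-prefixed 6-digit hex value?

s_0 = ciphertext = 0x3B9CFE
s_1 = InvRound(s_0, k_7) = 0x710613
s_2 = InvRound(s_1, k_6) = 0xA0CE7C
s_3 = InvRound(s_2, k_5) = 0xD600CB
s_4 = InvRound(s_3, k_4) = 0x63E66F
s_5 = InvRound(s_4, k_3) = 0x61196C
s_6 = InvRound(s_5, k_2) = 0xFEF38D
s_7 = InvRound(s_6, k_1) = 0x8C4B77
s_8 = InvRound(s_7, k_0) = 0xFCDE56

0xFCDE56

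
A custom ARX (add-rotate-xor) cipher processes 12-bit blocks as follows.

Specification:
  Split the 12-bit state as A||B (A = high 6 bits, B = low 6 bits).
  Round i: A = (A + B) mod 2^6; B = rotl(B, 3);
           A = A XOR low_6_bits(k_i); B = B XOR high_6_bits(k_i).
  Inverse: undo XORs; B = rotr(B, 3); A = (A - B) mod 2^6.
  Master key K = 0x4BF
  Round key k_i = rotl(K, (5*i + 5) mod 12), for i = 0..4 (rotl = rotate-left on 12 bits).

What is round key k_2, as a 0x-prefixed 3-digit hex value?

K = 0x4BF
k_0 = rotl(K, (5*0+5) mod 12) = rotl(K, 5) = 0x7E9
k_1 = rotl(K, (5*1+5) mod 12) = rotl(K, 10) = 0xD2F
k_2 = rotl(K, (5*2+5) mod 12) = rotl(K, 3) = 0x5FA

0x5FA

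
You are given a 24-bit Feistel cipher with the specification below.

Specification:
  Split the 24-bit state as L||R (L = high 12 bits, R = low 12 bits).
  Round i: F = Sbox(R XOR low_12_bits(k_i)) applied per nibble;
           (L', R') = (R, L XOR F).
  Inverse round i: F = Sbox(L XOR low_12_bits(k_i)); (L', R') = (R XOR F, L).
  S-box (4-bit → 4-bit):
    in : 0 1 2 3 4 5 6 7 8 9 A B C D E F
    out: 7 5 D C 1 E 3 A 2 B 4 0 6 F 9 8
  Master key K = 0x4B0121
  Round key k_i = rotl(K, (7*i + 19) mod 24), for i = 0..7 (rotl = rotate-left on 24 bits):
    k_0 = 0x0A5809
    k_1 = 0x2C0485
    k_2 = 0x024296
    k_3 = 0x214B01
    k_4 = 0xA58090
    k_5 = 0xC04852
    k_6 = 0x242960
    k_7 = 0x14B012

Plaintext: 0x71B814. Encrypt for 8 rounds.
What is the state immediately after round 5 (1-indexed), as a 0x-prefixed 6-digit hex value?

0x989B85

s_0 = plaintext = 0x71B814
s_1 = Round(s_0, k_0) = 0x814044
s_2 = Round(s_1, k_1) = 0x044971
s_3 = Round(s_2, k_2) = 0x9710DE
s_4 = Round(s_3, k_3) = 0x0DE989
s_5 = Round(s_4, k_4) = 0x989B85
s_6 = Round(s_5, k_5) = 0xB85573
s_7 = Round(s_6, k_6) = 0x573DD9
s_8 = Round(s_7, k_7) = 0xDD9A13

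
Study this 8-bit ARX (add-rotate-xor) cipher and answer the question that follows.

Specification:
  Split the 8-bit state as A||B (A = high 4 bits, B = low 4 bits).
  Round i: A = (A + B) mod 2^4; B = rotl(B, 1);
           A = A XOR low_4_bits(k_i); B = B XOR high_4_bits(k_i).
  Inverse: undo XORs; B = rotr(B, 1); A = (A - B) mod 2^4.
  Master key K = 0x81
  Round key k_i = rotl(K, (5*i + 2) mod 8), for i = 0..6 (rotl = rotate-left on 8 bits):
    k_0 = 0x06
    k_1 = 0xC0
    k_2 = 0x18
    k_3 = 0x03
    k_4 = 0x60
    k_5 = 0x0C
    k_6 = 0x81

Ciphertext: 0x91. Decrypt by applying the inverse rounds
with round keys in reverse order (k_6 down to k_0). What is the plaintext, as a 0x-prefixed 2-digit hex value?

0x01

s_0 = ciphertext = 0x91
s_1 = InvRound(s_0, k_6) = 0xCC
s_2 = InvRound(s_1, k_5) = 0xA6
s_3 = InvRound(s_2, k_4) = 0xA0
s_4 = InvRound(s_3, k_3) = 0x90
s_5 = InvRound(s_4, k_2) = 0x98
s_6 = InvRound(s_5, k_1) = 0x72
s_7 = InvRound(s_6, k_0) = 0x01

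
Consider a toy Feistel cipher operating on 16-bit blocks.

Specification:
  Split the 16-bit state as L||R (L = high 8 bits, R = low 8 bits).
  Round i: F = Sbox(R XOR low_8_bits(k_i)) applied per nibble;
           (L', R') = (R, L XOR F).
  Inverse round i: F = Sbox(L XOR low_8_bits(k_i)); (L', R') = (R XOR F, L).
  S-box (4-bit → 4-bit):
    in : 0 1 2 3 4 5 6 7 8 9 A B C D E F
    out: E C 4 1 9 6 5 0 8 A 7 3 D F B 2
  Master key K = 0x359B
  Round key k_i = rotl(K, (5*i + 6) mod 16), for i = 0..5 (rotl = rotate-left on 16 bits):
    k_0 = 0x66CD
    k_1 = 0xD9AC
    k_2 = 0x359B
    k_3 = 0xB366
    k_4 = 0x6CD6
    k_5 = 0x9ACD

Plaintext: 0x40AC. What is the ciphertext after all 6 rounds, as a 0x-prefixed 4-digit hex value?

0x41B1

s_0 = plaintext = 0x40AC
s_1 = Round(s_0, k_0) = 0xAC1C
s_2 = Round(s_1, k_1) = 0x1C92
s_3 = Round(s_2, k_2) = 0x92F6
s_4 = Round(s_3, k_3) = 0xF63C
s_5 = Round(s_4, k_4) = 0x3C41
s_6 = Round(s_5, k_5) = 0x41B1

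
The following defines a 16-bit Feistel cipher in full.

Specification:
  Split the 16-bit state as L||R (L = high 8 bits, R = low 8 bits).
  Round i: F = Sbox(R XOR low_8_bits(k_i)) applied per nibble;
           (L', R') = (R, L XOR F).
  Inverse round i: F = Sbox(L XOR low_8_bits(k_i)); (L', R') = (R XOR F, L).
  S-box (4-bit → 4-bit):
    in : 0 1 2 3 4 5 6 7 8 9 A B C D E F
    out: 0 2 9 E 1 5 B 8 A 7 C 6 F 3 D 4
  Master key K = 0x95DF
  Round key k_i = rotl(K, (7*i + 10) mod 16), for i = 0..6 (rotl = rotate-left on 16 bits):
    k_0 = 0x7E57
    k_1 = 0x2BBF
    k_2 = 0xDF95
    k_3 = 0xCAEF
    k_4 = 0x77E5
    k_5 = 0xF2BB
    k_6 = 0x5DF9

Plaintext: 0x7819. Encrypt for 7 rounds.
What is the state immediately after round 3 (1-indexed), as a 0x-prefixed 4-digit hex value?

0x2505

s_0 = plaintext = 0x7819
s_1 = Round(s_0, k_0) = 0x1965
s_2 = Round(s_1, k_1) = 0x6525
s_3 = Round(s_2, k_2) = 0x2505
s_4 = Round(s_3, k_3) = 0x05F9
s_5 = Round(s_4, k_4) = 0xF92A
s_6 = Round(s_5, k_5) = 0x2A8B
s_7 = Round(s_6, k_6) = 0x8BA3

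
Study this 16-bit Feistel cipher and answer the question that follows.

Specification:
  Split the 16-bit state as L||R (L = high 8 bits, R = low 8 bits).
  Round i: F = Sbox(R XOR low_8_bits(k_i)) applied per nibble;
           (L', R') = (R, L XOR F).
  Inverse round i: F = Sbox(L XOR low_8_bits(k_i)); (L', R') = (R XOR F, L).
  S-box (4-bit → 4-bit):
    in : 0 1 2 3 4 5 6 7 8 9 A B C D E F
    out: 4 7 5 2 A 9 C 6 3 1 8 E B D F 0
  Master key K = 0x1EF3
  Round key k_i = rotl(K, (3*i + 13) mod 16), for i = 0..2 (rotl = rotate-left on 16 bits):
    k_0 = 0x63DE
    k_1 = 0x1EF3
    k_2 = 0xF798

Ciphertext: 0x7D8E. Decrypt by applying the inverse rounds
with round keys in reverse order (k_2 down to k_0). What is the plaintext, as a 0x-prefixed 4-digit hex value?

0x6647

s_0 = ciphertext = 0x7D8E
s_1 = InvRound(s_0, k_2) = 0x777D
s_2 = InvRound(s_1, k_1) = 0x4777
s_3 = InvRound(s_2, k_0) = 0x6647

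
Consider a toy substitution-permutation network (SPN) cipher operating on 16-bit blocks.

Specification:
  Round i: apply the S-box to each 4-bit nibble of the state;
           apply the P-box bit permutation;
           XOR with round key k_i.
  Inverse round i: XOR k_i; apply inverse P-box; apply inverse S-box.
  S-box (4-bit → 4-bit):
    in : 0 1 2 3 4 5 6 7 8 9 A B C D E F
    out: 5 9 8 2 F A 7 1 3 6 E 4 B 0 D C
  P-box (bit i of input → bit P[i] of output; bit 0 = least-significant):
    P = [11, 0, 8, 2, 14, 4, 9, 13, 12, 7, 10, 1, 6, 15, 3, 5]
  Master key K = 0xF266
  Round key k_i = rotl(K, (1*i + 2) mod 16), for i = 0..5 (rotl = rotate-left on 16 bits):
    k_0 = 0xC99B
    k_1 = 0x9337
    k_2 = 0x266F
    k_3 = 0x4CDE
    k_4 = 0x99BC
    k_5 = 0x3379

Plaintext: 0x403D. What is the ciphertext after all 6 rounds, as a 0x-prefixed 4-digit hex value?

0xA756

s_0 = plaintext = 0x403D
s_1 = Round(s_0, k_0) = 0x5DE3
s_2 = Round(s_1, k_1) = 0x7116
s_3 = Round(s_2, k_2) = 0x5F2C
s_4 = Round(s_3, k_3) = 0xE0F9
s_5 = Round(s_4, k_4) = 0xAED5
s_6 = Round(s_5, k_5) = 0xA756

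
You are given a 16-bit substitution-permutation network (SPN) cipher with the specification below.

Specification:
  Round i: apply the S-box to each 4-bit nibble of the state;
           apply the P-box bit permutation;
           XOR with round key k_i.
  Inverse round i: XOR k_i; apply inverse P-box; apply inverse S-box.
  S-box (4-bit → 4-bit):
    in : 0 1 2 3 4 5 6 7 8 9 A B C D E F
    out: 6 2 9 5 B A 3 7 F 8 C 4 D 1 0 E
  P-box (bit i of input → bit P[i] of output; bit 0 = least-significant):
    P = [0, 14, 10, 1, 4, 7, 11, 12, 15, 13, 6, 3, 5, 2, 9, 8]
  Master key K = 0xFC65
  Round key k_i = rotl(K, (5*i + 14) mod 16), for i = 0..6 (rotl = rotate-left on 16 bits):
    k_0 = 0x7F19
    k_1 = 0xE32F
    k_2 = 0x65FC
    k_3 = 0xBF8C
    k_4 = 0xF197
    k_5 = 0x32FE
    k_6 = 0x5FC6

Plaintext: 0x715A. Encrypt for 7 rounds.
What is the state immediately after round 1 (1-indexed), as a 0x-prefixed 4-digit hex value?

s_0 = plaintext = 0x715A
s_1 = Round(s_0, k_0) = 0x49BF
s_2 = Round(s_1, k_1) = 0xAE01
s_3 = Round(s_2, k_2) = 0x2E7C
s_4 = Round(s_3, k_3) = 0xB23F
s_5 = Round(s_4, k_4) = 0x3F8D
s_6 = Round(s_5, k_5) = 0x0807
s_7 = Round(s_6, k_6) = 0xB10B

0x49BF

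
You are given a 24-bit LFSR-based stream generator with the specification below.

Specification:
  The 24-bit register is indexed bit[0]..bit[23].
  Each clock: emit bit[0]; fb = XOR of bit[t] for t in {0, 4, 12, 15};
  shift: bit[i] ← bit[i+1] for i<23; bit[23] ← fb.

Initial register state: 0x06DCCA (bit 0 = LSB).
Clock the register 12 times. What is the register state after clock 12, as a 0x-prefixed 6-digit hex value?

reg_0 = 0x06DCCA
clock 1: out=0, reg = 0x036E65
clock 2: out=1, reg = 0x81B732
clock 3: out=0, reg = 0xC0DB99
clock 4: out=1, reg = 0x606DCC
clock 5: out=0, reg = 0x3036E6
clock 6: out=0, reg = 0x981B73
clock 7: out=1, reg = 0xCC0DB9
clock 8: out=1, reg = 0x6606DC
clock 9: out=0, reg = 0xB3036E
clock 10: out=0, reg = 0x5981B7
clock 11: out=1, reg = 0xACC0DB
clock 12: out=1, reg = 0xD6606D

0xD6606D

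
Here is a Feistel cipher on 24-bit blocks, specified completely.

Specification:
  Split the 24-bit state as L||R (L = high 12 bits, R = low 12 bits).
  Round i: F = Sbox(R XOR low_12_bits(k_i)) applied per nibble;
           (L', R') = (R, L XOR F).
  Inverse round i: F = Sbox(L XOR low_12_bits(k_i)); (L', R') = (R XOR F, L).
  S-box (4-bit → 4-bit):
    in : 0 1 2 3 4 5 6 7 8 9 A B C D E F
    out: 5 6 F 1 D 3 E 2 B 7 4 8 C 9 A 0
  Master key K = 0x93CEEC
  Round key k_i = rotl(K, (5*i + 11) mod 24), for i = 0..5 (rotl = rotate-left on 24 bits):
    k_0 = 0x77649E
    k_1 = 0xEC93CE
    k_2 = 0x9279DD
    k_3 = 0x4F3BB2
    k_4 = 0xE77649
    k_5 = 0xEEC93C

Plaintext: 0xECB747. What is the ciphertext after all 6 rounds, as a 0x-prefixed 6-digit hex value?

s_0 = plaintext = 0xECB747
s_1 = Round(s_0, k_0) = 0x747F5C
s_2 = Round(s_1, k_1) = 0xF5CB38
s_3 = Round(s_2, k_2) = 0xB380FF
s_4 = Round(s_3, k_3) = 0x0FF3E1
s_5 = Round(s_4, k_4) = 0x3E13B4
s_6 = Round(s_5, k_5) = 0x3B475A

0x3B475A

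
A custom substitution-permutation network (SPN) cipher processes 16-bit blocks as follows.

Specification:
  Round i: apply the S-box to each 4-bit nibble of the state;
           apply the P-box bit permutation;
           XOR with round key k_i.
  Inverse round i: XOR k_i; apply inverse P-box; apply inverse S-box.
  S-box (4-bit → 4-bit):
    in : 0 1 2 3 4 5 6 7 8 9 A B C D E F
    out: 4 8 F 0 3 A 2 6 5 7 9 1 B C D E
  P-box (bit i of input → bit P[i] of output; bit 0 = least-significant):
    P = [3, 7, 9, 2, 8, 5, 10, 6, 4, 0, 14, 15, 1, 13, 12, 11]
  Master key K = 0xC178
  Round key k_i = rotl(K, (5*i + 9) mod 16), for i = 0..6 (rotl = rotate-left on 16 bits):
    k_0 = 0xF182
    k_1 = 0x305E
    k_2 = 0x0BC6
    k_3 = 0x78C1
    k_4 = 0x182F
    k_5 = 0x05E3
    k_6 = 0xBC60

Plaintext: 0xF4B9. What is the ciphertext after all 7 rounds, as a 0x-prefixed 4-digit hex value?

s_0 = plaintext = 0xF4B9
s_1 = Round(s_0, k_0) = 0xCA1B
s_2 = Round(s_1, k_1) = 0x9804
s_3 = Round(s_2, k_2) = 0x7F5C
s_4 = Round(s_3, k_3) = 0x882C
s_5 = Round(s_4, k_4) = 0x4DD1
s_6 = Round(s_5, k_5) = 0xE1A5
s_7 = Round(s_6, k_6) = 0x25A6

0x25A6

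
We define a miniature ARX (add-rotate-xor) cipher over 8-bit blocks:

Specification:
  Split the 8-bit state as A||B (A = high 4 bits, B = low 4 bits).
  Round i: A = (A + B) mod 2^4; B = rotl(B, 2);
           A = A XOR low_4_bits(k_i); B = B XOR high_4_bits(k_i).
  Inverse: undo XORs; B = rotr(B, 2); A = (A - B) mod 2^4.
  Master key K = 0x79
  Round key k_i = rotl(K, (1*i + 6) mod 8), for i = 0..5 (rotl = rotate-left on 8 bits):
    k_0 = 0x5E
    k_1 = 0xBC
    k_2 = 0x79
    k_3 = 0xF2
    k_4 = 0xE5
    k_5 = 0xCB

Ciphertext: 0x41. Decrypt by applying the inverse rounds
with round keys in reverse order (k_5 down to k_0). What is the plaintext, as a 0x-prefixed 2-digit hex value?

0x7A

s_0 = ciphertext = 0x41
s_1 = InvRound(s_0, k_5) = 0x87
s_2 = InvRound(s_1, k_4) = 0x76
s_3 = InvRound(s_2, k_3) = 0xF6
s_4 = InvRound(s_3, k_2) = 0x24
s_5 = InvRound(s_4, k_1) = 0xFF
s_6 = InvRound(s_5, k_0) = 0x7A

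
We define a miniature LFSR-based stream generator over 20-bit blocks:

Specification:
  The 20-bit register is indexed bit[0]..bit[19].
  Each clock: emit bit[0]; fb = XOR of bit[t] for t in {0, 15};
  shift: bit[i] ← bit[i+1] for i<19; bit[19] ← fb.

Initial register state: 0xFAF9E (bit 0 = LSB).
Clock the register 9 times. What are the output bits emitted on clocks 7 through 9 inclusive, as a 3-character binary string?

011

reg_0 = 0xFAF9E
clock 1: out=0, reg = 0xFD7CF
clock 2: out=1, reg = 0x7EBE7
clock 3: out=1, reg = 0x3F5F3
clock 4: out=1, reg = 0x1FAF9
clock 5: out=1, reg = 0x0FD7C
clock 6: out=0, reg = 0x87EBE
clock 7: out=0, reg = 0x43F5F
clock 8: out=1, reg = 0xA1FAF
clock 9: out=1, reg = 0xD0FD7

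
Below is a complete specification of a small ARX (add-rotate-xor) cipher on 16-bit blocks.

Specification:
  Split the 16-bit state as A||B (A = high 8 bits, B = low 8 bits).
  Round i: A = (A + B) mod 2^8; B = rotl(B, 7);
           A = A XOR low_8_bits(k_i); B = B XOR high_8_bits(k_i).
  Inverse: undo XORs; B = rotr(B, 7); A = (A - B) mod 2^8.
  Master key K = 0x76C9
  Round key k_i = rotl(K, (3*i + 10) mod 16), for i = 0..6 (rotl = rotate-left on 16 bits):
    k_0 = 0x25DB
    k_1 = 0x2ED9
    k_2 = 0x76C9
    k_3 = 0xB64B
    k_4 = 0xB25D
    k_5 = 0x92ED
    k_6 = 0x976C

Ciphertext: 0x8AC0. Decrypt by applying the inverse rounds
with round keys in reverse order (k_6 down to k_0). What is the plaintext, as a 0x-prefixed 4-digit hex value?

0xA273

s_0 = ciphertext = 0x8AC0
s_1 = InvRound(s_0, k_6) = 0x38AE
s_2 = InvRound(s_1, k_5) = 0x5D78
s_3 = InvRound(s_2, k_4) = 0x6B95
s_4 = InvRound(s_3, k_3) = 0xDA46
s_5 = InvRound(s_4, k_2) = 0xB360
s_6 = InvRound(s_5, k_1) = 0xCE9C
s_7 = InvRound(s_6, k_0) = 0xA273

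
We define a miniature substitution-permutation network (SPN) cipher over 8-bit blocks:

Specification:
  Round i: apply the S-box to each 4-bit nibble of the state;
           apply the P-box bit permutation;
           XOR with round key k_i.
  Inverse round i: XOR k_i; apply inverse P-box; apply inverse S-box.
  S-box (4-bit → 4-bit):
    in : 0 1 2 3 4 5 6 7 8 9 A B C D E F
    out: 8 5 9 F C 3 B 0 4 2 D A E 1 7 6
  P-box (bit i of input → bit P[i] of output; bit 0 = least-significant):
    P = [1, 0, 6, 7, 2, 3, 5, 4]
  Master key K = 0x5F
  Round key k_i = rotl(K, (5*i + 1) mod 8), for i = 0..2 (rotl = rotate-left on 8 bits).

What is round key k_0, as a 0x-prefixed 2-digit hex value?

0xBE

K = 0x5F
k_0 = rotl(K, (5*0+1) mod 8) = rotl(K, 1) = 0xBE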